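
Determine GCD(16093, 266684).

16093 = 7 · 11² · 19
266684 = 2² · 11² · 19 · 29
Common: 11² · 19 = 2299

2299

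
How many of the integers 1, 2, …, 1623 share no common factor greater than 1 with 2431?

Prime factors of 2431: 11, 13, 17. Count integers ≤ 1623 divisible by none of them.
By inclusion–exclusion: 1623 − ⌊1623/11⌋ − ⌊1623/13⌋ − ⌊1623/17⌋ + ⌊1623/143⌋ + ⌊1623/187⌋ + ⌊1623/221⌋ − ⌊1623/2431⌋ = 1283.

1283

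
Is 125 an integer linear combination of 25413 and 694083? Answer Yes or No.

gcd(25413, 694083): 694083 = 27·25413 + 7932; 25413 = 3·7932 + 1617; 7932 = 4·1617 + 1464; 1617 = 1·1464 + 153; 1464 = 9·153 + 87; 153 = 1·87 + 66; 87 = 1·66 + 21; 66 = 3·21 + 3; 21 = 7·3 + 0 → 3
3 does not divide 125, so a solution does not exist.

No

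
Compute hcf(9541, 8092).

9541 = 7 · 29 · 47
8092 = 2² · 7 · 17²
Common: 7 = 7

7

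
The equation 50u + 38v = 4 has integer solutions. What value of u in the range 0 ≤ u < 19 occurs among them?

13

Reduce mod 38: 50u ≡ 4 (mod 38). With g = gcd(50, 38) = 2 dividing 4, divide through: 25u ≡ 2 (mod 19).
Since gcd(25, 19) = 1, u ≡ 2·(25)⁻¹ ≡ 13 (mod 19). Smallest non-negative: 13.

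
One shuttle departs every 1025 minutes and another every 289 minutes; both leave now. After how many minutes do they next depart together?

296225

gcd first: 1025 = 3·289 + 158; 289 = 1·158 + 131; 158 = 1·131 + 27; 131 = 4·27 + 23; 27 = 1·23 + 4; 23 = 5·4 + 3; 4 = 1·3 + 1; 3 = 3·1 + 0 → gcd = 1
lcm = 1025·289/gcd = 296225/1 = 296225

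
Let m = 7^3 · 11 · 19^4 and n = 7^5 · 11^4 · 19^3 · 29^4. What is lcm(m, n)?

max exponent per prime: 7^5 · 11^4 · 19^4 · 29^4 = 22681268308531057687

22681268308531057687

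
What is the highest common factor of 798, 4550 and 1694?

14

798 = 2 · 3 · 7 · 19; 4550 = 2 · 5² · 7 · 13; 1694 = 2 · 7 · 11²
gcd takes min exponent of each prime: 2 · 7 = 14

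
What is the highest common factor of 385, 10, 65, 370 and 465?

385 = 5 · 7 · 11; 10 = 2 · 5; 65 = 5 · 13; 370 = 2 · 5 · 37; 465 = 3 · 5 · 31
gcd takes min exponent of each prime: 5 = 5

5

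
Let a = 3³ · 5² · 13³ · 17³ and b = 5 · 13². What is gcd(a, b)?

845

min exponent per shared prime: 5 · 13² = 845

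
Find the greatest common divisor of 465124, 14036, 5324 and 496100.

484

gcd(465124, 14036): 465124 = 33·14036 + 1936; 14036 = 7·1936 + 484; 1936 = 4·484 + 0 → 484
gcd(484, 5324): 5324 = 11·484 + 0 → 484
gcd(484, 496100): 496100 = 1025·484 + 0 → 484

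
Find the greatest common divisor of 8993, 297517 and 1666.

17

8993 = 17 · 23²; 297517 = 11 · 17 · 37 · 43; 1666 = 2 · 7² · 17
gcd takes min exponent of each prime: 17 = 17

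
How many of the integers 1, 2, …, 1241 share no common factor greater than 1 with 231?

646

Prime factors of 231: 3, 7, 11. Count integers ≤ 1241 divisible by none of them.
By inclusion–exclusion: 1241 − ⌊1241/3⌋ − ⌊1241/7⌋ − ⌊1241/11⌋ + ⌊1241/21⌋ + ⌊1241/33⌋ + ⌊1241/77⌋ − ⌊1241/231⌋ = 646.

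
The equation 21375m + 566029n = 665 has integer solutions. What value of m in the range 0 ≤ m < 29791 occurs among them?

22906

Euclid: 566029 = 26·21375 + 10279; 21375 = 2·10279 + 817; 10279 = 12·817 + 475; 817 = 1·475 + 342; 475 = 1·342 + 133; 342 = 2·133 + 76; 133 = 1·76 + 57; 76 = 1·57 + 19; 57 = 3·19 + 0 → gcd = 19; 665 = 19·35.
Back-substitution yields 21375·(8315) + 566029·(-314) = 19, so one solution is m = 8315·35 = 291025, n = -314·35 = -10990.
Solutions in m differ by 566029/19 = 29791; the one in [0, 29791) is 291025 mod 29791 = 22906.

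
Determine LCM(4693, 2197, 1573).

95967157

4693 = 13 · 19²; 2197 = 13³; 1573 = 11² · 13
lcm takes max exponent of each prime: 11² · 13³ · 19² = 95967157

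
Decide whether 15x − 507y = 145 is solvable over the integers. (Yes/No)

No

gcd(15, 507): 507 = 33·15 + 12; 15 = 1·12 + 3; 12 = 4·3 + 0 → 3
3 does not divide 145, so a solution does not exist.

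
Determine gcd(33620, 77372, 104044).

4

gcd(33620, 77372): 77372 = 2·33620 + 10132; 33620 = 3·10132 + 3224; 10132 = 3·3224 + 460; 3224 = 7·460 + 4; 460 = 115·4 + 0 → 4
gcd(4, 104044): 104044 = 26011·4 + 0 → 4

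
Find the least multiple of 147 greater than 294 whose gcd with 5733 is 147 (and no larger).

588

gcd(a, 5733) = 147 forces 147 | a; write a = 147s. Then gcd(147s, 147·39) = 147·gcd(s, 39), so need gcd(s, 39) = 1.
147s > 294 gives s ≥ 3. The least s ≥ 3 coprime to 39 is 4, so a = 147·4 = 588.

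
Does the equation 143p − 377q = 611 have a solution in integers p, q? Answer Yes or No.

gcd(143, 377): 377 = 2·143 + 91; 143 = 1·91 + 52; 91 = 1·52 + 39; 52 = 1·39 + 13; 39 = 3·13 + 0 → 13
13 divides 611, so a solution exists.

Yes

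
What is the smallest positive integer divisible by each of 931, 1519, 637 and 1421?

10880597

931 = 7² · 19; 1519 = 7² · 31; 637 = 7² · 13; 1421 = 7² · 29
lcm takes max exponent of each prime: 7² · 13 · 19 · 29 · 31 = 10880597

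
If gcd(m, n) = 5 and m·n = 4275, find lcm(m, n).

For any two positive integers, gcd × lcm equals their product. Hence lcm = 4275 / 5 = 855.

855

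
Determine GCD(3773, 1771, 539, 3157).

3773 = 7³ · 11; 1771 = 7 · 11 · 23; 539 = 7² · 11; 3157 = 7 · 11 · 41
gcd takes min exponent of each prime: 7 · 11 = 77

77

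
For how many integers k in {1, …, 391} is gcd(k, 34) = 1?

184

34 = 2·17. Inclusion–exclusion on these primes:
391 − ⌊391/2⌋ − ⌊391/17⌋ + ⌊391/34⌋ = 184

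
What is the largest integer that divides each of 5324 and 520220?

Euclid: 520220 = 97·5324 + 3792; 5324 = 1·3792 + 1532; 3792 = 2·1532 + 728; 1532 = 2·728 + 76; 728 = 9·76 + 44; 76 = 1·44 + 32; 44 = 1·32 + 12; 32 = 2·12 + 8; 12 = 1·8 + 4; 8 = 2·4 + 0. Last nonzero remainder: 4.

4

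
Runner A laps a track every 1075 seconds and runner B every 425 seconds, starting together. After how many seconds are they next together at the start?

18275

1075 = 5² · 43; 425 = 5² · 17
max exponents: 5² · 17 · 43 = 18275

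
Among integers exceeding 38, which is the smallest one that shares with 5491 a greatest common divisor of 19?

57

5491 = 19·289. Any x with gcd(x, 5491) = 19 is a multiple of 19, say 19s, with s coprime to 289.
Need s > 38/19, so s ≥ 3. First s ≥ 3 with gcd(s, 289) = 1 is s = 3. Thus x = 19·3 = 57.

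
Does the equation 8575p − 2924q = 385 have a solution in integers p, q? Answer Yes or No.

Yes

By Bézout, 8575p − 2924q = 385 has integer solutions iff gcd(8575, 2924) | 385.
Euclid: 8575 = 2·2924 + 2727; 2924 = 1·2727 + 197; 2727 = 13·197 + 166; 197 = 1·166 + 31; 166 = 5·31 + 11; 31 = 2·11 + 9; 11 = 1·9 + 2; 9 = 4·2 + 1; 2 = 2·1 + 0. gcd = 1; 385 mod 1 = 0. Yes.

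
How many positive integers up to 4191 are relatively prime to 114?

1324

114 = 2·3·19. Inclusion–exclusion on these primes:
4191 − ⌊4191/2⌋ − ⌊4191/3⌋ − ⌊4191/19⌋ + ⌊4191/6⌋ + ⌊4191/38⌋ + ⌊4191/57⌋ − ⌊4191/114⌋ = 1324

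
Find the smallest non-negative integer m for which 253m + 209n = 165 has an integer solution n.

18

Reduce mod 209: 253m ≡ 165 (mod 209). With g = gcd(253, 209) = 11 dividing 165, divide through: 23m ≡ 15 (mod 19).
Since gcd(23, 19) = 1, m ≡ 15·(23)⁻¹ ≡ 18 (mod 19). Smallest non-negative: 18.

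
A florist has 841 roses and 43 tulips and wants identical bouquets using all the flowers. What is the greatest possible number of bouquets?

841 = 29²
43 = 43
Common: 1 = 1

1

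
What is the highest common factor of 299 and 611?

299 = 13 · 23
611 = 13 · 47
Common: 13 = 13

13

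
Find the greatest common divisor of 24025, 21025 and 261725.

25

24025 = 5² · 31²; 21025 = 5² · 29²; 261725 = 5² · 19² · 29
gcd takes min exponent of each prime: 5² = 25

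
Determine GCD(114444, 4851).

Euclid: 114444 = 23·4851 + 2871; 4851 = 1·2871 + 1980; 2871 = 1·1980 + 891; 1980 = 2·891 + 198; 891 = 4·198 + 99; 198 = 2·99 + 0. Last nonzero remainder: 99.

99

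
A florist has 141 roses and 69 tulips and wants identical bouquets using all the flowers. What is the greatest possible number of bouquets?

141 = 3 · 47
69 = 3 · 23
Common: 3 = 3

3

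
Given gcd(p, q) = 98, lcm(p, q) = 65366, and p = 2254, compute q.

2842

p·q = gcd·lcm = 98·65366 = 6405868, so q = 6405868/2254 = 2842.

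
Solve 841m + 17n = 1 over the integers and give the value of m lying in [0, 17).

15

gcd(841, 17) = 1 (Euclid: 841 = 49·17 + 8; 17 = 2·8 + 1; 8 = 8·1 + 0), and 1 | 1.
Extended Euclid: 841·(-2) + 17·(99) = 1. Scale by 1: m₀ = -2.
General solution m = m₀ + 17t; reducing mod 17 gives m = 15 (and n = -742).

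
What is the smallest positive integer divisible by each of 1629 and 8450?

13765050

1629 = 3² · 181; 8450 = 2 · 5² · 13²
max exponents: 2 · 3² · 5² · 13² · 181 = 13765050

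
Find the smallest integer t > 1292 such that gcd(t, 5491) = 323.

gcd(t, 5491) = 323 forces 323 | t; write t = 323s. Then gcd(323s, 323·17) = 323·gcd(s, 17), so need gcd(s, 17) = 1.
323s > 1292 gives s ≥ 5. The least s ≥ 5 coprime to 17 is 5, so t = 323·5 = 1615.

1615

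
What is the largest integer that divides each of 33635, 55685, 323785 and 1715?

35

33635 = 5 · 7 · 31²; 55685 = 5 · 7 · 37 · 43; 323785 = 5 · 7 · 11 · 29²; 1715 = 5 · 7³
gcd takes min exponent of each prime: 5 · 7 = 35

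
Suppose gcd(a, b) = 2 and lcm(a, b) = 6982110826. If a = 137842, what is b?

Using ab = gcd(a,b)·lcm(a,b) = 2·6982110826 = 13964221652, we get b = 13964221652/137842 = 101306.

101306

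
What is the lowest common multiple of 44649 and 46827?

44649 = 3² · 11² · 41; 46827 = 3² · 11² · 43
max exponents: 3² · 11² · 41 · 43 = 1919907

1919907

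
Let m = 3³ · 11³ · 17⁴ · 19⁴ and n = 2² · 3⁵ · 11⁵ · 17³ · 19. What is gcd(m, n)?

3354611139

min exponent per shared prime: 3³ · 11³ · 17³ · 19 = 3354611139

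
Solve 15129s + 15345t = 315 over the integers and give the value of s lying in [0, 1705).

780

Reduce mod 15345: 15129s ≡ 315 (mod 15345). With g = gcd(15129, 15345) = 9 dividing 315, divide through: 1681s ≡ 35 (mod 1705).
Since gcd(1681, 1705) = 1, s ≡ 35·(1681)⁻¹ ≡ 780 (mod 1705). Smallest non-negative: 780.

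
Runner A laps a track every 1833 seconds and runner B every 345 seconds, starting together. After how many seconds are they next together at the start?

210795

gcd first: 1833 = 5·345 + 108; 345 = 3·108 + 21; 108 = 5·21 + 3; 21 = 7·3 + 0 → gcd = 3
lcm = 1833·345/gcd = 632385/3 = 210795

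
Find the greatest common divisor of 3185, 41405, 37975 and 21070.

gcd(3185, 41405): 41405 = 13·3185 + 0 → 3185
gcd(3185, 37975): 37975 = 11·3185 + 2940; 3185 = 1·2940 + 245; 2940 = 12·245 + 0 → 245
gcd(245, 21070): 21070 = 86·245 + 0 → 245

245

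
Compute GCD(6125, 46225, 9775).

25

gcd(6125, 46225): 46225 = 7·6125 + 3350; 6125 = 1·3350 + 2775; 3350 = 1·2775 + 575; 2775 = 4·575 + 475; 575 = 1·475 + 100; 475 = 4·100 + 75; 100 = 1·75 + 25; 75 = 3·25 + 0 → 25
gcd(25, 9775): 9775 = 391·25 + 0 → 25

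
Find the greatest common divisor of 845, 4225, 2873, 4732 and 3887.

169

845 = 5 · 13²; 4225 = 5² · 13²; 2873 = 13² · 17; 4732 = 2² · 7 · 13²; 3887 = 13² · 23
gcd takes min exponent of each prime: 13² = 169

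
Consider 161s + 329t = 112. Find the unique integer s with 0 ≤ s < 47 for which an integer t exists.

Euclid: 329 = 2·161 + 7; 161 = 23·7 + 0 → gcd = 7; 112 = 7·16.
Back-substitution yields 161·(-2) + 329·(1) = 7, so one solution is s = -2·16 = -32, t = 1·16 = 16.
Solutions in s differ by 329/7 = 47; the one in [0, 47) is -32 mod 47 = 15.

15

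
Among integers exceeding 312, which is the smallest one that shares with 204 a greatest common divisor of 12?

324

204 = 12·17. Any k with gcd(k, 204) = 12 is a multiple of 12, say 12s, with s coprime to 17.
Need s > 312/12, so s ≥ 27. First s ≥ 27 with gcd(s, 17) = 1 is s = 27. Thus k = 12·27 = 324.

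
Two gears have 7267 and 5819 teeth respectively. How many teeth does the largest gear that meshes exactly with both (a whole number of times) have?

1

Euclid: 7267 = 1·5819 + 1448; 5819 = 4·1448 + 27; 1448 = 53·27 + 17; 27 = 1·17 + 10; 17 = 1·10 + 7; 10 = 1·7 + 3; 7 = 2·3 + 1; 3 = 3·1 + 0. Last nonzero remainder: 1.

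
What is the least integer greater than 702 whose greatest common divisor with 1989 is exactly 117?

1989 = 117·17. Any a with gcd(a, 1989) = 117 is a multiple of 117, say 117s, with s coprime to 17.
Need s > 702/117, so s ≥ 7. First s ≥ 7 with gcd(s, 17) = 1 is s = 7. Thus a = 117·7 = 819.

819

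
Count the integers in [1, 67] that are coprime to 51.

43

Prime factors of 51: 3, 17. Count integers ≤ 67 divisible by none of them.
By inclusion–exclusion: 67 − ⌊67/3⌋ − ⌊67/17⌋ + ⌊67/51⌋ = 43.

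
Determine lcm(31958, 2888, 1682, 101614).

31958 = 2 · 19 · 29²; 2888 = 2³ · 19²; 1682 = 2 · 29²; 101614 = 2 · 23 · 47²
lcm takes max exponent of each prime: 2³ · 19² · 23 · 29² · 47² = 123400448056

123400448056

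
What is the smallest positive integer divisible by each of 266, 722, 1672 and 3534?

266 = 2 · 7 · 19; 722 = 2 · 19²; 1672 = 2³ · 11 · 19; 3534 = 2 · 3 · 19 · 31
lcm takes max exponent of each prime: 2³ · 3 · 7 · 11 · 19² · 31 = 20680968

20680968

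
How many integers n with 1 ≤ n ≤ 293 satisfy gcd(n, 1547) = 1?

219

1547 = 7·13·17. Inclusion–exclusion on these primes:
293 − ⌊293/7⌋ − ⌊293/13⌋ − ⌊293/17⌋ + ⌊293/91⌋ + ⌊293/119⌋ + ⌊293/221⌋ − ⌊293/1547⌋ = 219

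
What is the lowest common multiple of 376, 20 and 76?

35720

lcm(376, 20) = 376·20/gcd = 7520/4 = 1880
lcm(1880, 76) = 1880·76/gcd = 142880/4 = 35720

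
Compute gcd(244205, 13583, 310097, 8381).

289

244205 = 5 · 13² · 17²; 13583 = 17² · 47; 310097 = 17² · 29 · 37; 8381 = 17² · 29
gcd takes min exponent of each prime: 17² = 289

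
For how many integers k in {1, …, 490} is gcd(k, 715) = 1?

329

715 = 5·11·13. Inclusion–exclusion on these primes:
490 − ⌊490/5⌋ − ⌊490/11⌋ − ⌊490/13⌋ + ⌊490/55⌋ + ⌊490/65⌋ + ⌊490/143⌋ − ⌊490/715⌋ = 329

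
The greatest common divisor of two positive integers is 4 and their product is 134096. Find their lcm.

33524

For any two positive integers, gcd × lcm equals their product. Hence lcm = 134096 / 4 = 33524.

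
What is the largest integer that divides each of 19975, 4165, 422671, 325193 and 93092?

17

gcd(19975, 4165): 19975 = 4·4165 + 3315; 4165 = 1·3315 + 850; 3315 = 3·850 + 765; 850 = 1·765 + 85; 765 = 9·85 + 0 → 85
gcd(85, 422671): 422671 = 4972·85 + 51; 85 = 1·51 + 34; 51 = 1·34 + 17; 34 = 2·17 + 0 → 17
gcd(17, 325193): 325193 = 19129·17 + 0 → 17
gcd(17, 93092): 93092 = 5476·17 + 0 → 17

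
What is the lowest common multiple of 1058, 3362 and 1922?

1709136578

lcm(1058, 3362) = 1058·3362/gcd = 3556996/2 = 1778498
lcm(1778498, 1922) = 1778498·1922/gcd = 3418273156/2 = 1709136578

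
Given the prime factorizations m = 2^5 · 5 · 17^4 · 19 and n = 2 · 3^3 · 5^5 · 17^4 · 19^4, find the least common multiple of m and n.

max exponent per prime: 2^5 · 3^3 · 5^5 · 17^4 · 19^4 = 29388258650700000

29388258650700000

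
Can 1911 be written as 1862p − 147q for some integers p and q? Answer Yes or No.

Yes

gcd(1862, 147): 1862 = 12·147 + 98; 147 = 1·98 + 49; 98 = 2·49 + 0 → 49
49 divides 1911, so a solution exists.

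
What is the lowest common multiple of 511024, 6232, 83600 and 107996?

199695403600

511024 = 2⁴ · 19 · 41²; 6232 = 2³ · 19 · 41; 83600 = 2⁴ · 5² · 11 · 19; 107996 = 2² · 7² · 19 · 29
lcm takes max exponent of each prime: 2⁴ · 5² · 7² · 11 · 19 · 29 · 41² = 199695403600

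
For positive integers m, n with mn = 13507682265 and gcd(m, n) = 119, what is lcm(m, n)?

113509935

For any two positive integers, gcd × lcm equals their product. Hence lcm = 13507682265 / 119 = 113509935.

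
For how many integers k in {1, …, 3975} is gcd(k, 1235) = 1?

Prime factors of 1235: 5, 13, 19. Count integers ≤ 3975 divisible by none of them.
By inclusion–exclusion: 3975 − ⌊3975/5⌋ − ⌊3975/13⌋ − ⌊3975/19⌋ + ⌊3975/65⌋ + ⌊3975/95⌋ + ⌊3975/247⌋ − ⌊3975/1235⌋ = 2781.

2781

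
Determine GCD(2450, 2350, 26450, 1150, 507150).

gcd(2450, 2350): 2450 = 1·2350 + 100; 2350 = 23·100 + 50; 100 = 2·50 + 0 → 50
gcd(50, 26450): 26450 = 529·50 + 0 → 50
gcd(50, 1150): 1150 = 23·50 + 0 → 50
gcd(50, 507150): 507150 = 10143·50 + 0 → 50

50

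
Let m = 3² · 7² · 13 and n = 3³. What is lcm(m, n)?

17199

max exponent per prime: 3³ · 7² · 13 = 17199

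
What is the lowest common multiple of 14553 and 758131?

1003007313

14553 = 3³ · 7² · 11; 758131 = 11 · 41³
max exponents: 3³ · 7² · 11 · 41³ = 1003007313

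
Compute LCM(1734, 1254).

362406

1734 = 2 · 3 · 17²; 1254 = 2 · 3 · 11 · 19
max exponents: 2 · 3 · 11 · 17² · 19 = 362406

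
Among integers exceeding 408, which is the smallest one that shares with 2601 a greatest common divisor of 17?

425

2601 = 17·153. Any t with gcd(t, 2601) = 17 is a multiple of 17, say 17s, with s coprime to 153.
Need s > 408/17, so s ≥ 25. First s ≥ 25 with gcd(s, 153) = 1 is s = 25. Thus t = 17·25 = 425.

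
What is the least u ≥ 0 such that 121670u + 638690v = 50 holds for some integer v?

18546

Reduce mod 638690: 121670u ≡ 50 (mod 638690). With g = gcd(121670, 638690) = 10 dividing 50, divide through: 12167u ≡ 5 (mod 63869).
Since gcd(12167, 63869) = 1, u ≡ 5·(12167)⁻¹ ≡ 18546 (mod 63869). Smallest non-negative: 18546.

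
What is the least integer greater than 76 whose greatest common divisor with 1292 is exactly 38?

114

1292 = 38·34. Any m with gcd(m, 1292) = 38 is a multiple of 38, say 38s, with s coprime to 34.
Need s > 76/38, so s ≥ 3. First s ≥ 3 with gcd(s, 34) = 1 is s = 3. Thus m = 38·3 = 114.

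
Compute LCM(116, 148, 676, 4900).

888551300

116 = 2² · 29; 148 = 2² · 37; 676 = 2² · 13²; 4900 = 2² · 5² · 7²
lcm takes max exponent of each prime: 2² · 5² · 7² · 13² · 29 · 37 = 888551300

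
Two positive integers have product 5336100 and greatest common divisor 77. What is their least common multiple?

69300

For any two positive integers, gcd × lcm equals their product. Hence lcm = 5336100 / 77 = 69300.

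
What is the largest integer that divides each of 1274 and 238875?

1274 = 2 · 7² · 13
238875 = 3 · 5³ · 7² · 13
Common: 7² · 13 = 637

637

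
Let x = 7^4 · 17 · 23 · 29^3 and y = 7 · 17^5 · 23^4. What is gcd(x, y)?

min exponent per shared prime: 7 · 17 · 23 = 2737

2737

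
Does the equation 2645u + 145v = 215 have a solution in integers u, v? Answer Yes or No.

Yes

By Bézout, 2645u + 145v = 215 has integer solutions iff gcd(2645, 145) | 215.
Euclid: 2645 = 18·145 + 35; 145 = 4·35 + 5; 35 = 7·5 + 0. gcd = 5; 215 mod 5 = 0. Yes.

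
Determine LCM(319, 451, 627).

319 = 11 · 29; 451 = 11 · 41; 627 = 3 · 11 · 19
lcm takes max exponent of each prime: 3 · 11 · 19 · 29 · 41 = 745503

745503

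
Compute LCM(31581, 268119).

940829571

31581 = 3² · 11² · 29; 268119 = 3² · 31³
max exponents: 3² · 11² · 29 · 31³ = 940829571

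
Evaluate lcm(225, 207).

5175

gcd first: 225 = 1·207 + 18; 207 = 11·18 + 9; 18 = 2·9 + 0 → gcd = 9
lcm = 225·207/gcd = 46575/9 = 5175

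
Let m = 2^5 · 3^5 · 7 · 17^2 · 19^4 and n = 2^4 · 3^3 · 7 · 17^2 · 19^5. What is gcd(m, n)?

min exponent per shared prime: 2^4 · 3^3 · 7 · 17^2 · 19^4 = 113892213456

113892213456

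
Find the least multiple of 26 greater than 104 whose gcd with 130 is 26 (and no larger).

gcd(m, 130) = 26 forces 26 | m; write m = 26s. Then gcd(26s, 26·5) = 26·gcd(s, 5), so need gcd(s, 5) = 1.
26s > 104 gives s ≥ 5. The least s ≥ 5 coprime to 5 is 6, so m = 26·6 = 156.

156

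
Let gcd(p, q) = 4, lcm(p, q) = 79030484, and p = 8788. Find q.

Using pq = gcd(p,q)·lcm(p,q) = 4·79030484 = 316121936, we get q = 316121936/8788 = 35972.

35972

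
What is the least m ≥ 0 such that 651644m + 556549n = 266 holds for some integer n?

Reduce mod 556549: 651644m ≡ 266 (mod 556549). With g = gcd(651644, 556549) = 7 dividing 266, divide through: 93092m ≡ 38 (mod 79507).
Since gcd(93092, 79507) = 1, m ≡ 38·(93092)⁻¹ ≡ 63828 (mod 79507). Smallest non-negative: 63828.

63828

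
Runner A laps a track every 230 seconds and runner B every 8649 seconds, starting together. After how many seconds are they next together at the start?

230 = 2 · 5 · 23; 8649 = 3² · 31²
max exponents: 2 · 3² · 5 · 23 · 31² = 1989270

1989270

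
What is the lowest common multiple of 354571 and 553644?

354571 = 7 · 37³; 553644 = 2² · 3² · 7 · 13³
max exponents: 2² · 3² · 7 · 13³ · 37³ = 28043729532

28043729532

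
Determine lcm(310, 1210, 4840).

310 = 2 · 5 · 31; 1210 = 2 · 5 · 11²; 4840 = 2³ · 5 · 11²
lcm takes max exponent of each prime: 2³ · 5 · 11² · 31 = 150040

150040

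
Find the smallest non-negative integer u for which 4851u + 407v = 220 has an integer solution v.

18

Reduce mod 407: 4851u ≡ 220 (mod 407). With g = gcd(4851, 407) = 11 dividing 220, divide through: 441u ≡ 20 (mod 37).
Since gcd(441, 37) = 1, u ≡ 20·(441)⁻¹ ≡ 18 (mod 37). Smallest non-negative: 18.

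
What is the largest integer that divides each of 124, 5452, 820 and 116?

gcd(124, 5452): 5452 = 43·124 + 120; 124 = 1·120 + 4; 120 = 30·4 + 0 → 4
gcd(4, 820): 820 = 205·4 + 0 → 4
gcd(4, 116): 116 = 29·4 + 0 → 4

4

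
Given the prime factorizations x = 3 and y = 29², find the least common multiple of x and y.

max exponent per prime: 3 · 29² = 2523

2523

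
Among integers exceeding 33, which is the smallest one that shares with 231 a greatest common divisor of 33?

231 = 33·7. Any k with gcd(k, 231) = 33 is a multiple of 33, say 33s, with s coprime to 7.
Need s > 33/33, so s ≥ 2. First s ≥ 2 with gcd(s, 7) = 1 is s = 2. Thus k = 33·2 = 66.

66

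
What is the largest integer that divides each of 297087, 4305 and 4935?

297087 = 3 · 7² · 43 · 47; 4305 = 3 · 5 · 7 · 41; 4935 = 3 · 5 · 7 · 47
gcd takes min exponent of each prime: 3 · 7 = 21

21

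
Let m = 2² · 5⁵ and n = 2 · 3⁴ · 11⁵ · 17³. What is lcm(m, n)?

801134107537500

max exponent per prime: 2² · 3⁴ · 5⁵ · 11⁵ · 17³ = 801134107537500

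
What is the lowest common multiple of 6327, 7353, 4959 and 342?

15779538

6327 = 3² · 19 · 37; 7353 = 3² · 19 · 43; 4959 = 3² · 19 · 29; 342 = 2 · 3² · 19
lcm takes max exponent of each prime: 2 · 3² · 19 · 29 · 37 · 43 = 15779538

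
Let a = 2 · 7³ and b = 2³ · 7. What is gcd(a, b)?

min exponent per shared prime: 2 · 7 = 14

14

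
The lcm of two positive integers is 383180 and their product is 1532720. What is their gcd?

From gcd × lcm = pq: gcd = 1532720 / 383180 = 4.

4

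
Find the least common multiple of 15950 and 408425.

260575150

gcd first: 408425 = 25·15950 + 9675; 15950 = 1·9675 + 6275; 9675 = 1·6275 + 3400; 6275 = 1·3400 + 2875; 3400 = 1·2875 + 525; 2875 = 5·525 + 250; 525 = 2·250 + 25; 250 = 10·25 + 0 → gcd = 25
lcm = 15950·408425/gcd = 6514378750/25 = 260575150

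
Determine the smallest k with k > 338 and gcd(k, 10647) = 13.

377

gcd(k, 10647) = 13 forces 13 | k; write k = 13s. Then gcd(13s, 13·819) = 13·gcd(s, 819), so need gcd(s, 819) = 1.
13s > 338 gives s ≥ 27. The least s ≥ 27 coprime to 819 is 29, so k = 13·29 = 377.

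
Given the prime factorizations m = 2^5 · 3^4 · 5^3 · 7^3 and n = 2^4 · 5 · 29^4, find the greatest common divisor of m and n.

80

min exponent per shared prime: 2^4 · 5 = 80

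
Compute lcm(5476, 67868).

92911292

5476 = 2² · 37²; 67868 = 2² · 19² · 47
max exponents: 2² · 19² · 37² · 47 = 92911292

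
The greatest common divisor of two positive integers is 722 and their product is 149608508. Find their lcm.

207214

For any two positive integers, gcd × lcm equals their product. Hence lcm = 149608508 / 722 = 207214.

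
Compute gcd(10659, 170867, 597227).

323

gcd(10659, 170867): 170867 = 16·10659 + 323; 10659 = 33·323 + 0 → 323
gcd(323, 597227): 597227 = 1849·323 + 0 → 323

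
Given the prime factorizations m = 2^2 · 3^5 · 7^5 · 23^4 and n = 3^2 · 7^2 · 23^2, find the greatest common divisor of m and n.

min exponent per shared prime: 3^2 · 7^2 · 23^2 = 233289

233289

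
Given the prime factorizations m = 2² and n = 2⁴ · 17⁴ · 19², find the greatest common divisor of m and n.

4

min exponent per shared prime: 2² = 4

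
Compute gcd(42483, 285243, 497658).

42483 = 3 · 7² · 17²; 285243 = 3 · 7 · 17² · 47; 497658 = 2 · 3 · 7 · 17² · 41
gcd takes min exponent of each prime: 3 · 7 · 17² = 6069

6069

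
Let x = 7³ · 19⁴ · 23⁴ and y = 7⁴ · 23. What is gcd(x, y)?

7889

min exponent per shared prime: 7³ · 23 = 7889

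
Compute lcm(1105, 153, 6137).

3590145

lcm(1105, 153) = 1105·153/gcd = 169065/17 = 9945
lcm(9945, 6137) = 9945·6137/gcd = 61032465/17 = 3590145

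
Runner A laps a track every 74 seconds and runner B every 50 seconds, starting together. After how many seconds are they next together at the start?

1850

gcd first: 74 = 1·50 + 24; 50 = 2·24 + 2; 24 = 12·2 + 0 → gcd = 2
lcm = 74·50/gcd = 3700/2 = 1850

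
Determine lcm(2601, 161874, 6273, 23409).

1015435602

lcm(2601, 161874) = 2601·161874/gcd = 421034274/153 = 2751858
lcm(2751858, 6273) = 2751858·6273/gcd = 17262405234/153 = 112826178
lcm(112826178, 23409) = 112826178·23409/gcd = 2641148000802/2601 = 1015435602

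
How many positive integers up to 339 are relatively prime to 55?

248

Prime factors of 55: 5, 11. Count integers ≤ 339 divisible by none of them.
By inclusion–exclusion: 339 − ⌊339/5⌋ − ⌊339/11⌋ + ⌊339/55⌋ = 248.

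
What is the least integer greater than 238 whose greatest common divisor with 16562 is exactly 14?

16562 = 14·1183. Any x with gcd(x, 16562) = 14 is a multiple of 14, say 14s, with s coprime to 1183.
Need s > 238/14, so s ≥ 18. First s ≥ 18 with gcd(s, 1183) = 1 is s = 18. Thus x = 14·18 = 252.

252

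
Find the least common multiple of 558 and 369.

22878

gcd first: 558 = 1·369 + 189; 369 = 1·189 + 180; 189 = 1·180 + 9; 180 = 20·9 + 0 → gcd = 9
lcm = 558·369/gcd = 205902/9 = 22878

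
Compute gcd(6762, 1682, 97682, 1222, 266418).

gcd(6762, 1682): 6762 = 4·1682 + 34; 1682 = 49·34 + 16; 34 = 2·16 + 2; 16 = 8·2 + 0 → 2
gcd(2, 97682): 97682 = 48841·2 + 0 → 2
gcd(2, 1222): 1222 = 611·2 + 0 → 2
gcd(2, 266418): 266418 = 133209·2 + 0 → 2

2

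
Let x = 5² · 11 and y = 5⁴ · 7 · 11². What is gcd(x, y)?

min exponent per shared prime: 5² · 11 = 275

275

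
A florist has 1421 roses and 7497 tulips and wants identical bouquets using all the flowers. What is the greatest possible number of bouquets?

1421 = 7² · 29
7497 = 3² · 7² · 17
Common: 7² = 49

49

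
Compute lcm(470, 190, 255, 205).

lcm(470, 190) = 470·190/gcd = 89300/10 = 8930
lcm(8930, 255) = 8930·255/gcd = 2277150/5 = 455430
lcm(455430, 205) = 455430·205/gcd = 93363150/5 = 18672630

18672630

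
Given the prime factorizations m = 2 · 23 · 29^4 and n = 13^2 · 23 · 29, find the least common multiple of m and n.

5498402494

max exponent per prime: 2 · 13^2 · 23 · 29^4 = 5498402494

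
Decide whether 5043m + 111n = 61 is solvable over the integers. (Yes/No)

By Bézout, 5043m + 111n = 61 has integer solutions iff gcd(5043, 111) | 61.
Euclid: 5043 = 45·111 + 48; 111 = 2·48 + 15; 48 = 3·15 + 3; 15 = 5·3 + 0. gcd = 3; 61 mod 3 = 1. No.

No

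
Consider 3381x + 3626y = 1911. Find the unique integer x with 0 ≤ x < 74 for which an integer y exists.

gcd(3381, 3626) = 49 (Euclid: 3626 = 1·3381 + 245; 3381 = 13·245 + 196; 245 = 1·196 + 49; 196 = 4·49 + 0), and 49 | 1911.
Extended Euclid: 3381·(-15) + 3626·(14) = 49. Scale by 39: x₀ = -585.
General solution x = x₀ + 74t; reducing mod 74 gives x = 7 (and y = -6).

7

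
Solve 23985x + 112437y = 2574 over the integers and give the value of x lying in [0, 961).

272

gcd(23985, 112437) = 117 (Euclid: 112437 = 4·23985 + 16497; 23985 = 1·16497 + 7488; 16497 = 2·7488 + 1521; 7488 = 4·1521 + 1404; 1521 = 1·1404 + 117; 1404 = 12·117 + 0), and 117 | 2574.
Extended Euclid: 23985·(-75) + 112437·(16) = 117. Scale by 22: x₀ = -1650.
General solution x = x₀ + 961t; reducing mod 961 gives x = 272 (and y = -58).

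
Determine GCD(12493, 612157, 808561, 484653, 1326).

12493 = 13 · 31²; 612157 = 7² · 13 · 31²; 808561 = 13 · 37 · 41²; 484653 = 3 · 13 · 17² · 43; 1326 = 2 · 3 · 13 · 17
gcd takes min exponent of each prime: 13 = 13

13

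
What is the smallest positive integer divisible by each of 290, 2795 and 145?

290 = 2 · 5 · 29; 2795 = 5 · 13 · 43; 145 = 5 · 29
lcm takes max exponent of each prime: 2 · 5 · 13 · 29 · 43 = 162110

162110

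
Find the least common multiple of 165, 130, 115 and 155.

165 = 3 · 5 · 11; 130 = 2 · 5 · 13; 115 = 5 · 23; 155 = 5 · 31
lcm takes max exponent of each prime: 2 · 3 · 5 · 11 · 13 · 23 · 31 = 3058770

3058770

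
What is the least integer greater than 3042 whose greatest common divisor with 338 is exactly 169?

gcd(x, 338) = 169 forces 169 | x; write x = 169s. Then gcd(169s, 169·2) = 169·gcd(s, 2), so need gcd(s, 2) = 1.
169s > 3042 gives s ≥ 19. The least s ≥ 19 coprime to 2 is 19, so x = 169·19 = 3211.

3211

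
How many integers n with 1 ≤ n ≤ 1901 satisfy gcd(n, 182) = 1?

752

182 = 2·7·13. Inclusion–exclusion on these primes:
1901 − ⌊1901/2⌋ − ⌊1901/7⌋ − ⌊1901/13⌋ + ⌊1901/14⌋ + ⌊1901/26⌋ + ⌊1901/91⌋ − ⌊1901/182⌋ = 752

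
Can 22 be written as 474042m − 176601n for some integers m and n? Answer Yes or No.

gcd(474042, 176601): 474042 = 2·176601 + 120840; 176601 = 1·120840 + 55761; 120840 = 2·55761 + 9318; 55761 = 5·9318 + 9171; 9318 = 1·9171 + 147; 9171 = 62·147 + 57; 147 = 2·57 + 33; 57 = 1·33 + 24; 33 = 1·24 + 9; 24 = 2·9 + 6; 9 = 1·6 + 3; 6 = 2·3 + 0 → 3
3 does not divide 22, so a solution does not exist.

No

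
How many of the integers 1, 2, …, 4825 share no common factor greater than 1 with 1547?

1547 = 7·13·17. Inclusion–exclusion on these primes:
4825 − ⌊4825/7⌋ − ⌊4825/13⌋ − ⌊4825/17⌋ + ⌊4825/91⌋ + ⌊4825/119⌋ + ⌊4825/221⌋ − ⌊4825/1547⌋ = 3593

3593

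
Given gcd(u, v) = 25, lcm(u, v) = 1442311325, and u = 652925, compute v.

u·v = gcd·lcm = 25·1442311325 = 36057783125, so v = 36057783125/652925 = 55225.

55225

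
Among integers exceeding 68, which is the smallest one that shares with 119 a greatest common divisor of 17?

85

Multiples of 17 above 68: 17·5, 17·6, … . Need the cofactor coprime to 119/17 = 7.
Checking s = 5, 6, … the first with gcd(s, 7) = 1 is s = 5, giving 85.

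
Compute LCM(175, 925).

6475

gcd first: 925 = 5·175 + 50; 175 = 3·50 + 25; 50 = 2·25 + 0 → gcd = 25
lcm = 175·925/gcd = 161875/25 = 6475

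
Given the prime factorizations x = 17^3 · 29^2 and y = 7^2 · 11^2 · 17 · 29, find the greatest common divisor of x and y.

min exponent per shared prime: 17 · 29 = 493

493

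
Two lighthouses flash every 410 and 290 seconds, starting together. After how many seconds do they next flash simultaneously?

gcd first: 410 = 1·290 + 120; 290 = 2·120 + 50; 120 = 2·50 + 20; 50 = 2·20 + 10; 20 = 2·10 + 0 → gcd = 10
lcm = 410·290/gcd = 118900/10 = 11890

11890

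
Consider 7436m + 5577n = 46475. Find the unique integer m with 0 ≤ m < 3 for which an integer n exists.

1

Reduce mod 5577: 7436m ≡ 46475 (mod 5577). With g = gcd(7436, 5577) = 1859 dividing 46475, divide through: 4m ≡ 25 (mod 3).
Since gcd(4, 3) = 1, m ≡ 25·(4)⁻¹ ≡ 1 (mod 3). Smallest non-negative: 1.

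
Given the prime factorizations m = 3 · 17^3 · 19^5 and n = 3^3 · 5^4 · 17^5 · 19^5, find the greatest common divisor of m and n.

min exponent per shared prime: 3 · 17^3 · 19^5 = 36495223161

36495223161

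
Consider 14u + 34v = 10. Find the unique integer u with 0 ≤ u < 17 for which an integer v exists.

8

Reduce mod 34: 14u ≡ 10 (mod 34). With g = gcd(14, 34) = 2 dividing 10, divide through: 7u ≡ 5 (mod 17).
Since gcd(7, 17) = 1, u ≡ 5·(7)⁻¹ ≡ 8 (mod 17). Smallest non-negative: 8.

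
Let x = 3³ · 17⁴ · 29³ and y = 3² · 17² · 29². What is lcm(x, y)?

max exponent per prime: 3³ · 17⁴ · 29³ = 54998829063

54998829063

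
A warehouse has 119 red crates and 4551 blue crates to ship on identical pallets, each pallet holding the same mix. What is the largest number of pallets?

1

Euclid: 4551 = 38·119 + 29; 119 = 4·29 + 3; 29 = 9·3 + 2; 3 = 1·2 + 1; 2 = 2·1 + 0. Last nonzero remainder: 1.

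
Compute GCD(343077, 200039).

119

343077 = 3 · 7 · 17 · 31²
200039 = 7 · 17 · 41²
Common: 7 · 17 = 119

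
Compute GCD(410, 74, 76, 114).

410 = 2 · 5 · 41; 74 = 2 · 37; 76 = 2² · 19; 114 = 2 · 3 · 19
gcd takes min exponent of each prime: 2 = 2

2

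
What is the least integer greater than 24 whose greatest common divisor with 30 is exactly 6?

36

Multiples of 6 above 24: 6·5, 6·6, … . Need the cofactor coprime to 30/6 = 5.
Checking s = 5, 6, … the first with gcd(s, 5) = 1 is s = 6, giving 36.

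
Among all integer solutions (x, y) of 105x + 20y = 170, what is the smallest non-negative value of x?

Euclid: 105 = 5·20 + 5; 20 = 4·5 + 0 → gcd = 5; 170 = 5·34.
Back-substitution yields 105·(1) + 20·(-5) = 5, so one solution is x = 1·34 = 34, y = -5·34 = -170.
Solutions in x differ by 20/5 = 4; the one in [0, 4) is 34 mod 4 = 2.

2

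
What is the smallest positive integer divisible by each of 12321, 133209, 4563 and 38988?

12321 = 3² · 37²; 133209 = 3² · 19² · 41; 4563 = 3³ · 13²; 38988 = 2² · 3³ · 19²
lcm takes max exponent of each prime: 2² · 3³ · 13² · 19² · 37² · 41 = 369832409388

369832409388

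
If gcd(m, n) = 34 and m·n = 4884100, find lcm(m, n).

143650

gcd·lcm = product, so lcm = 4884100/34 = 143650.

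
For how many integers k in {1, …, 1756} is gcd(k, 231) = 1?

913

231 = 3·7·11. Inclusion–exclusion on these primes:
1756 − ⌊1756/3⌋ − ⌊1756/7⌋ − ⌊1756/11⌋ + ⌊1756/21⌋ + ⌊1756/33⌋ + ⌊1756/77⌋ − ⌊1756/231⌋ = 913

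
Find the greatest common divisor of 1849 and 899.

1

Euclid: 1849 = 2·899 + 51; 899 = 17·51 + 32; 51 = 1·32 + 19; 32 = 1·19 + 13; 19 = 1·13 + 6; 13 = 2·6 + 1; 6 = 6·1 + 0. Last nonzero remainder: 1.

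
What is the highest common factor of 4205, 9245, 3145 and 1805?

gcd(4205, 9245): 9245 = 2·4205 + 835; 4205 = 5·835 + 30; 835 = 27·30 + 25; 30 = 1·25 + 5; 25 = 5·5 + 0 → 5
gcd(5, 3145): 3145 = 629·5 + 0 → 5
gcd(5, 1805): 1805 = 361·5 + 0 → 5

5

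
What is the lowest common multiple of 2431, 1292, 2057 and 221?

2032316

2431 = 11 · 13 · 17; 1292 = 2² · 17 · 19; 2057 = 11² · 17; 221 = 13 · 17
lcm takes max exponent of each prime: 2² · 11² · 13 · 17 · 19 = 2032316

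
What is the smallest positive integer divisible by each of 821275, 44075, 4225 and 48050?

821275 = 5² · 7 · 13 · 19²; 44075 = 5² · 41 · 43; 4225 = 5² · 13²; 48050 = 2 · 5² · 31²
lcm takes max exponent of each prime: 2 · 5² · 7 · 13² · 19² · 31² · 41 · 43 = 36177424915450

36177424915450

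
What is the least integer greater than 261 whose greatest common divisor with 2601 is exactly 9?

2601 = 9·289. Any a with gcd(a, 2601) = 9 is a multiple of 9, say 9s, with s coprime to 289.
Need s > 261/9, so s ≥ 30. First s ≥ 30 with gcd(s, 289) = 1 is s = 30. Thus a = 9·30 = 270.

270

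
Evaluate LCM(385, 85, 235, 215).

13227445

385 = 5 · 7 · 11; 85 = 5 · 17; 235 = 5 · 47; 215 = 5 · 43
lcm takes max exponent of each prime: 5 · 7 · 11 · 17 · 43 · 47 = 13227445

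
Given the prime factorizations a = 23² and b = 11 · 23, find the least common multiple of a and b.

5819

max exponent per prime: 11 · 23² = 5819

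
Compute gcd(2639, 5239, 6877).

13

2639 = 7 · 13 · 29; 5239 = 13² · 31; 6877 = 13 · 23²
gcd takes min exponent of each prime: 13 = 13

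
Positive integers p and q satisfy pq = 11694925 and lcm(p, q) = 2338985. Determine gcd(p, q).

5

gcd·lcm = product, so gcd = 11694925/2338985 = 5.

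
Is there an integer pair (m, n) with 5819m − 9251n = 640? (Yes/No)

By Bézout, 5819m − 9251n = 640 has integer solutions iff gcd(5819, 9251) | 640.
Euclid: 9251 = 1·5819 + 3432; 5819 = 1·3432 + 2387; 3432 = 1·2387 + 1045; 2387 = 2·1045 + 297; 1045 = 3·297 + 154; 297 = 1·154 + 143; 154 = 1·143 + 11; 143 = 13·11 + 0. gcd = 11; 640 mod 11 = 2. No.

No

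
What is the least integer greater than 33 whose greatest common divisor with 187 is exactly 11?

Multiples of 11 above 33: 11·4, 11·5, … . Need the cofactor coprime to 187/11 = 17.
Checking s = 4, 5, … the first with gcd(s, 17) = 1 is s = 4, giving 44.

44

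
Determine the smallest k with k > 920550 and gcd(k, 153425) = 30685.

Multiples of 30685 above 920550: 30685·31, 30685·32, … . Need the cofactor coprime to 153425/30685 = 5.
Checking s = 31, 32, … the first with gcd(s, 5) = 1 is s = 31, giving 951235.

951235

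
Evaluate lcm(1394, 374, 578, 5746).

44054582

1394 = 2 · 17 · 41; 374 = 2 · 11 · 17; 578 = 2 · 17²; 5746 = 2 · 13² · 17
lcm takes max exponent of each prime: 2 · 11 · 13² · 17² · 41 = 44054582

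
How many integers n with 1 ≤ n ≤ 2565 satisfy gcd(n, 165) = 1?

Prime factors of 165: 3, 5, 11. Count integers ≤ 2565 divisible by none of them.
By inclusion–exclusion: 2565 − ⌊2565/3⌋ − ⌊2565/5⌋ − ⌊2565/11⌋ + ⌊2565/15⌋ + ⌊2565/33⌋ + ⌊2565/55⌋ − ⌊2565/165⌋ = 1243.

1243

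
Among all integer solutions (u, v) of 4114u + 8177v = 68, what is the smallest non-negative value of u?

gcd(4114, 8177) = 17 (Euclid: 8177 = 1·4114 + 4063; 4114 = 1·4063 + 51; 4063 = 79·51 + 34; 51 = 1·34 + 17; 34 = 2·17 + 0), and 17 | 68.
Extended Euclid: 4114·(161) + 8177·(-81) = 17. Scale by 4: u₀ = 644.
General solution u = u₀ + 481t; reducing mod 481 gives u = 163 (and v = -82).

163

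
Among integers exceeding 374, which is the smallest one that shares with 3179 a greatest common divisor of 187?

3179 = 187·17. Any t with gcd(t, 3179) = 187 is a multiple of 187, say 187s, with s coprime to 17.
Need s > 374/187, so s ≥ 3. First s ≥ 3 with gcd(s, 17) = 1 is s = 3. Thus t = 187·3 = 561.

561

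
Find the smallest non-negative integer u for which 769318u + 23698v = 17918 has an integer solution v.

34

Euclid: 769318 = 32·23698 + 10982; 23698 = 2·10982 + 1734; 10982 = 6·1734 + 578; 1734 = 3·578 + 0 → gcd = 578; 17918 = 578·31.
Back-substitution yields 769318·(13) + 23698·(-422) = 578, so one solution is u = 13·31 = 403, v = -422·31 = -13082.
Solutions in u differ by 23698/578 = 41; the one in [0, 41) is 403 mod 41 = 34.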